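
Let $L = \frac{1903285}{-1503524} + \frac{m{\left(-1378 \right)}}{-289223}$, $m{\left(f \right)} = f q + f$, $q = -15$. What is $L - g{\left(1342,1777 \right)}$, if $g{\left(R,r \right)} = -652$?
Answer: $\frac{25722286078631}{39532156532} \approx 650.67$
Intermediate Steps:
$m{\left(f \right)} = - 14 f$ ($m{\left(f \right)} = f \left(-15\right) + f = - 15 f + f = - 14 f$)
$L = - \frac{52679980233}{39532156532}$ ($L = \frac{1903285}{-1503524} + \frac{\left(-14\right) \left(-1378\right)}{-289223} = 1903285 \left(- \frac{1}{1503524}\right) + 19292 \left(- \frac{1}{289223}\right) = - \frac{1903285}{1503524} - \frac{19292}{289223} = - \frac{52679980233}{39532156532} \approx -1.3326$)
$L - g{\left(1342,1777 \right)} = - \frac{52679980233}{39532156532} - -652 = - \frac{52679980233}{39532156532} + 652 = \frac{25722286078631}{39532156532}$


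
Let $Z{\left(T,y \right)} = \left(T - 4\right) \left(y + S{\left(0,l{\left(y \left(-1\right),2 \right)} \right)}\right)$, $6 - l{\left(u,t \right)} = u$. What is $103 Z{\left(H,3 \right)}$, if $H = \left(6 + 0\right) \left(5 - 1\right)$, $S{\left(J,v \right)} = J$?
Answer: $6180$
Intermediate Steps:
$l{\left(u,t \right)} = 6 - u$
$H = 24$ ($H = 6 \cdot 4 = 24$)
$Z{\left(T,y \right)} = y \left(-4 + T\right)$ ($Z{\left(T,y \right)} = \left(T - 4\right) \left(y + 0\right) = \left(-4 + T\right) y = y \left(-4 + T\right)$)
$103 Z{\left(H,3 \right)} = 103 \cdot 3 \left(-4 + 24\right) = 103 \cdot 3 \cdot 20 = 103 \cdot 60 = 6180$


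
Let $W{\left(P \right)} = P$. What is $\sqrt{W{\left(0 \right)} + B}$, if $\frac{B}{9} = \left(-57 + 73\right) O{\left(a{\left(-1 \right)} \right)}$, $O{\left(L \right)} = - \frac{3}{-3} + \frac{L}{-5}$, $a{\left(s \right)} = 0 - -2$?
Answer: $\frac{12 \sqrt{15}}{5} \approx 9.2952$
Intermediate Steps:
$a{\left(s \right)} = 2$ ($a{\left(s \right)} = 0 + 2 = 2$)
$O{\left(L \right)} = 1 - \frac{L}{5}$ ($O{\left(L \right)} = \left(-3\right) \left(- \frac{1}{3}\right) + L \left(- \frac{1}{5}\right) = 1 - \frac{L}{5}$)
$B = \frac{432}{5}$ ($B = 9 \left(-57 + 73\right) \left(1 - \frac{2}{5}\right) = 9 \cdot 16 \left(1 - \frac{2}{5}\right) = 9 \cdot 16 \cdot \frac{3}{5} = 9 \cdot \frac{48}{5} = \frac{432}{5} \approx 86.4$)
$\sqrt{W{\left(0 \right)} + B} = \sqrt{0 + \frac{432}{5}} = \sqrt{\frac{432}{5}} = \frac{12 \sqrt{15}}{5}$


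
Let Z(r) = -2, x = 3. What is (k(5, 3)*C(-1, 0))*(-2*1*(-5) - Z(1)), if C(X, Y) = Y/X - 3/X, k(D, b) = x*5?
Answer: 540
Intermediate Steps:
k(D, b) = 15 (k(D, b) = 3*5 = 15)
C(X, Y) = -3/X + Y/X
(k(5, 3)*C(-1, 0))*(-2*1*(-5) - Z(1)) = (15*((-3 + 0)/(-1)))*(-2*1*(-5) - 1*(-2)) = (15*(-1*(-3)))*(-2*(-5) + 2) = (15*3)*(10 + 2) = 45*12 = 540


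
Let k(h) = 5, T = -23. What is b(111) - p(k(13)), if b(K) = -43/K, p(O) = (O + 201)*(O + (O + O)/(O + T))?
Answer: -305009/333 ≈ -915.94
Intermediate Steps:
p(O) = (201 + O)*(O + 2*O/(-23 + O)) (p(O) = (O + 201)*(O + (O + O)/(O - 23)) = (201 + O)*(O + (2*O)/(-23 + O)) = (201 + O)*(O + 2*O/(-23 + O)))
b(111) - p(k(13)) = -43/111 - 5*(-4221 + 5² + 180*5)/(-23 + 5) = -43*1/111 - 5*(-4221 + 25 + 900)/(-18) = -43/111 - 5*(-1)*(-3296)/18 = -43/111 - 1*8240/9 = -43/111 - 8240/9 = -305009/333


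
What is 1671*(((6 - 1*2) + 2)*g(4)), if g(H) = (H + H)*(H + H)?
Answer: 641664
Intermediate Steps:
g(H) = 4*H**2 (g(H) = (2*H)*(2*H) = 4*H**2)
1671*(((6 - 1*2) + 2)*g(4)) = 1671*(((6 - 1*2) + 2)*(4*4**2)) = 1671*(((6 - 2) + 2)*(4*16)) = 1671*((4 + 2)*64) = 1671*(6*64) = 1671*384 = 641664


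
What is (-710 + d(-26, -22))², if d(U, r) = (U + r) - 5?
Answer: 582169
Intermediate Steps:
d(U, r) = -5 + U + r
(-710 + d(-26, -22))² = (-710 + (-5 - 26 - 22))² = (-710 - 53)² = (-763)² = 582169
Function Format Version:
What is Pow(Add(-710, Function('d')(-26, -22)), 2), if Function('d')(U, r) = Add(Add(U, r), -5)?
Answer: 582169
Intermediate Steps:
Function('d')(U, r) = Add(-5, U, r)
Pow(Add(-710, Function('d')(-26, -22)), 2) = Pow(Add(-710, Add(-5, -26, -22)), 2) = Pow(Add(-710, -53), 2) = Pow(-763, 2) = 582169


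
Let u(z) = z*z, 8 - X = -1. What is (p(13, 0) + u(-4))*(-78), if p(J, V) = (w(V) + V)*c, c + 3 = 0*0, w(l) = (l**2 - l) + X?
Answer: 858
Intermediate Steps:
X = 9 (X = 8 - 1*(-1) = 8 + 1 = 9)
w(l) = 9 + l**2 - l (w(l) = (l**2 - l) + 9 = 9 + l**2 - l)
c = -3 (c = -3 + 0*0 = -3 + 0 = -3)
u(z) = z**2
p(J, V) = -27 - 3*V**2 (p(J, V) = ((9 + V**2 - V) + V)*(-3) = (9 + V**2)*(-3) = -27 - 3*V**2)
(p(13, 0) + u(-4))*(-78) = ((-27 - 3*0**2) + (-4)**2)*(-78) = ((-27 - 3*0) + 16)*(-78) = ((-27 + 0) + 16)*(-78) = (-27 + 16)*(-78) = -11*(-78) = 858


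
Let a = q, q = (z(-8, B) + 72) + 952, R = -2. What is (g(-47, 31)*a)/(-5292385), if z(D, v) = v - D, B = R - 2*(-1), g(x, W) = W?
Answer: -31992/5292385 ≈ -0.0060449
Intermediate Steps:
B = 0 (B = -2 - 2*(-1) = -2 + 2 = 0)
q = 1032 (q = ((0 - 1*(-8)) + 72) + 952 = ((0 + 8) + 72) + 952 = (8 + 72) + 952 = 80 + 952 = 1032)
a = 1032
(g(-47, 31)*a)/(-5292385) = (31*1032)/(-5292385) = 31992*(-1/5292385) = -31992/5292385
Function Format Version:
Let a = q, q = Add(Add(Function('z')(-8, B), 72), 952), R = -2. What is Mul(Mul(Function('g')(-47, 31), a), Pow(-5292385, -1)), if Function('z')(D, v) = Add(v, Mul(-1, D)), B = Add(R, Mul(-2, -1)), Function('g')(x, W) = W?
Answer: Rational(-31992, 5292385) ≈ -0.0060449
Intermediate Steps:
B = 0 (B = Add(-2, Mul(-2, -1)) = Add(-2, 2) = 0)
q = 1032 (q = Add(Add(Add(0, Mul(-1, -8)), 72), 952) = Add(Add(Add(0, 8), 72), 952) = Add(Add(8, 72), 952) = Add(80, 952) = 1032)
a = 1032
Mul(Mul(Function('g')(-47, 31), a), Pow(-5292385, -1)) = Mul(Mul(31, 1032), Pow(-5292385, -1)) = Mul(31992, Rational(-1, 5292385)) = Rational(-31992, 5292385)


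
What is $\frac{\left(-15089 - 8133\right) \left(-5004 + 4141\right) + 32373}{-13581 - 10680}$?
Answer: $- \frac{20072959}{24261} \approx -827.38$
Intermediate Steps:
$\frac{\left(-15089 - 8133\right) \left(-5004 + 4141\right) + 32373}{-13581 - 10680} = \frac{\left(-23222\right) \left(-863\right) + 32373}{-24261} = \left(20040586 + 32373\right) \left(- \frac{1}{24261}\right) = 20072959 \left(- \frac{1}{24261}\right) = - \frac{20072959}{24261}$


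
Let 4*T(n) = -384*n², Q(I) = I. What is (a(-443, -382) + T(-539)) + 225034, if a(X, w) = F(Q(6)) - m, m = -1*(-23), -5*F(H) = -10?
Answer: -27665003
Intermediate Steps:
F(H) = 2 (F(H) = -⅕*(-10) = 2)
T(n) = -96*n² (T(n) = (-384*n²)/4 = -96*n²)
m = 23
a(X, w) = -21 (a(X, w) = 2 - 1*23 = 2 - 23 = -21)
(a(-443, -382) + T(-539)) + 225034 = (-21 - 96*(-539)²) + 225034 = (-21 - 96*290521) + 225034 = (-21 - 27890016) + 225034 = -27890037 + 225034 = -27665003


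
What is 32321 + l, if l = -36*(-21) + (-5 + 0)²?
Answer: 33102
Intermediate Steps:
l = 781 (l = 756 + (-5)² = 756 + 25 = 781)
32321 + l = 32321 + 781 = 33102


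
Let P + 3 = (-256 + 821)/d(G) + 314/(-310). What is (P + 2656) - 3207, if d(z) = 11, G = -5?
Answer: -858722/1705 ≈ -503.65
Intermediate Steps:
P = 80733/1705 (P = -3 + ((-256 + 821)/11 + 314/(-310)) = -3 + (565*(1/11) + 314*(-1/310)) = -3 + (565/11 - 157/155) = -3 + 85848/1705 = 80733/1705 ≈ 47.351)
(P + 2656) - 3207 = (80733/1705 + 2656) - 3207 = 4609213/1705 - 3207 = -858722/1705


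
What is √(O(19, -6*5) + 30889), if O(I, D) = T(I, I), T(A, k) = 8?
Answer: 3*√3433 ≈ 175.78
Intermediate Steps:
O(I, D) = 8
√(O(19, -6*5) + 30889) = √(8 + 30889) = √30897 = 3*√3433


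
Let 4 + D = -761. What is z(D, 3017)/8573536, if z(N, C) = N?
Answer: -765/8573536 ≈ -8.9228e-5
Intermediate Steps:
D = -765 (D = -4 - 761 = -765)
z(D, 3017)/8573536 = -765/8573536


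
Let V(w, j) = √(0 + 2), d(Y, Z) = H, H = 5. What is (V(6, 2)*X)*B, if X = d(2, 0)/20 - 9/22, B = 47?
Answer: -329*√2/44 ≈ -10.574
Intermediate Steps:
d(Y, Z) = 5
V(w, j) = √2
X = -7/44 (X = 5/20 - 9/22 = 5*(1/20) - 9*1/22 = ¼ - 9/22 = -7/44 ≈ -0.15909)
(V(6, 2)*X)*B = (√2*(-7/44))*47 = -7*√2/44*47 = -329*√2/44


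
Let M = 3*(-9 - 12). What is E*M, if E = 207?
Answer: -13041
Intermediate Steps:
M = -63 (M = 3*(-21) = -63)
E*M = 207*(-63) = -13041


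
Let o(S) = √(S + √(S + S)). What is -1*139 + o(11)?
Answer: -139 + √(11 + √22) ≈ -135.04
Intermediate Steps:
o(S) = √(S + √2*√S) (o(S) = √(S + √(2*S)) = √(S + √2*√S))
-1*139 + o(11) = -1*139 + √(11 + √2*√11) = -139 + √(11 + √22)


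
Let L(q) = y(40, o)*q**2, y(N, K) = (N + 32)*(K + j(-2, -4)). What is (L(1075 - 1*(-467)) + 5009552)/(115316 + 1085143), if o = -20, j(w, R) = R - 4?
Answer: -4788562672/1200459 ≈ -3988.9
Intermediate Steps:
j(w, R) = -4 + R
y(N, K) = (-8 + K)*(32 + N) (y(N, K) = (N + 32)*(K + (-4 - 4)) = (32 + N)*(K - 8) = (32 + N)*(-8 + K) = (-8 + K)*(32 + N))
L(q) = -2016*q**2 (L(q) = (-256 - 8*40 + 32*(-20) - 20*40)*q**2 = (-256 - 320 - 640 - 800)*q**2 = -2016*q**2)
(L(1075 - 1*(-467)) + 5009552)/(115316 + 1085143) = (-2016*(1075 - 1*(-467))**2 + 5009552)/(115316 + 1085143) = (-2016*(1075 + 467)**2 + 5009552)/1200459 = (-2016*1542**2 + 5009552)*(1/1200459) = (-2016*2377764 + 5009552)*(1/1200459) = (-4793572224 + 5009552)*(1/1200459) = -4788562672*1/1200459 = -4788562672/1200459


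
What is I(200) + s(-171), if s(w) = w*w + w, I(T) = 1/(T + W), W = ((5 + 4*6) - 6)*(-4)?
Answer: 3139561/108 ≈ 29070.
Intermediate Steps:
W = -92 (W = ((5 + 24) - 6)*(-4) = (29 - 6)*(-4) = 23*(-4) = -92)
I(T) = 1/(-92 + T) (I(T) = 1/(T - 92) = 1/(-92 + T))
s(w) = w + w² (s(w) = w² + w = w + w²)
I(200) + s(-171) = 1/(-92 + 200) - 171*(1 - 171) = 1/108 - 171*(-170) = 1/108 + 29070 = 3139561/108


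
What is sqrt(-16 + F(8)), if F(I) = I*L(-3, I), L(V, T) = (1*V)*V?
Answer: 2*sqrt(14) ≈ 7.4833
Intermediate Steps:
L(V, T) = V**2 (L(V, T) = V*V = V**2)
F(I) = 9*I (F(I) = I*(-3)**2 = I*9 = 9*I)
sqrt(-16 + F(8)) = sqrt(-16 + 9*8) = sqrt(-16 + 72) = sqrt(56) = 2*sqrt(14)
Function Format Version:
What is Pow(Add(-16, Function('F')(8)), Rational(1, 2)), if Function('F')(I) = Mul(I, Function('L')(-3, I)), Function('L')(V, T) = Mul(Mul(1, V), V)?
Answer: Mul(2, Pow(14, Rational(1, 2))) ≈ 7.4833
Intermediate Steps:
Function('L')(V, T) = Pow(V, 2) (Function('L')(V, T) = Mul(V, V) = Pow(V, 2))
Function('F')(I) = Mul(9, I) (Function('F')(I) = Mul(I, Pow(-3, 2)) = Mul(I, 9) = Mul(9, I))
Pow(Add(-16, Function('F')(8)), Rational(1, 2)) = Pow(Add(-16, Mul(9, 8)), Rational(1, 2)) = Pow(Add(-16, 72), Rational(1, 2)) = Pow(56, Rational(1, 2)) = Mul(2, Pow(14, Rational(1, 2)))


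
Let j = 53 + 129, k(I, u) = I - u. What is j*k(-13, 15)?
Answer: -5096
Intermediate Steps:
j = 182
j*k(-13, 15) = 182*(-13 - 1*15) = 182*(-13 - 15) = 182*(-28) = -5096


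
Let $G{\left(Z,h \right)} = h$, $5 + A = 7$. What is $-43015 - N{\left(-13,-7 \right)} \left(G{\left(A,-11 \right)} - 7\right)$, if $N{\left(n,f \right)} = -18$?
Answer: $-43339$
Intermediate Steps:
$A = 2$ ($A = -5 + 7 = 2$)
$-43015 - N{\left(-13,-7 \right)} \left(G{\left(A,-11 \right)} - 7\right) = -43015 - - 18 \left(-11 - 7\right) = -43015 - \left(-18\right) \left(-18\right) = -43015 - 324 = -43339$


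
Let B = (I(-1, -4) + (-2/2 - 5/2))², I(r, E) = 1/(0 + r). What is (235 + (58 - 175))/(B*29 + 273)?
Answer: 472/3441 ≈ 0.13717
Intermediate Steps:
I(r, E) = 1/r
B = 81/4 (B = (1/(-1) + (-2/2 - 5/2))² = (-1 + (-2*½ - 5*½))² = (-1 + (-1 - 5/2))² = (-1 - 7/2)² = (-9/2)² = 81/4 ≈ 20.250)
(235 + (58 - 175))/(B*29 + 273) = (235 + (58 - 175))/((81/4)*29 + 273) = (235 - 117)/(2349/4 + 273) = 118/(3441/4) = 118*(4/3441) = 472/3441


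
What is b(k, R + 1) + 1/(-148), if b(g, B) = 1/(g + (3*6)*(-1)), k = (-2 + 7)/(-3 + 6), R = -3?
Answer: -493/7252 ≈ -0.067981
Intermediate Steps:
k = 5/3 ≈ 1.6667
b(g, B) = 1/(-18 + g) (b(g, B) = 1/(g + 18*(-1)) = 1/(g - 18) = 1/(-18 + g))
b(k, R + 1) + 1/(-148) = 1/(-18 + 5/3) + 1/(-148) = 1/(-49/3) - 1/148 = -3/49 - 1/148 = -493/7252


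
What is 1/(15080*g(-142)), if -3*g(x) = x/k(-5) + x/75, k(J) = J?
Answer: -45/5995808 ≈ -7.5052e-6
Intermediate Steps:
g(x) = 14*x/225 (g(x) = -(x/(-5) + x/75)/3 = -(x*(-⅕) + x*(1/75))/3 = -(-x/5 + x/75)/3 = -(-14)*x/225 = 14*x/225)
1/(15080*g(-142)) = 1/(15080*(((14/225)*(-142)))) = 1/(15080*(-1988/225)) = (1/15080)*(-225/1988) = -45/5995808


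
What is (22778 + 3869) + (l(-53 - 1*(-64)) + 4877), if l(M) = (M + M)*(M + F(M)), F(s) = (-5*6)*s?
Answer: 24506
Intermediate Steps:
F(s) = -30*s
l(M) = -58*M² (l(M) = (M + M)*(M - 30*M) = (2*M)*(-29*M) = -58*M²)
(22778 + 3869) + (l(-53 - 1*(-64)) + 4877) = (22778 + 3869) + (-58*(-53 - 1*(-64))² + 4877) = 26647 + (-58*(-53 + 64)² + 4877) = 26647 + (-58*11² + 4877) = 26647 + (-58*121 + 4877) = 26647 + (-7018 + 4877) = 26647 - 2141 = 24506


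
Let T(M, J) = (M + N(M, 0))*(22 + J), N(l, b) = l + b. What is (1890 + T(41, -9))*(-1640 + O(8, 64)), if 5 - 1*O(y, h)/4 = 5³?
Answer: -6266720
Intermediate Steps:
N(l, b) = b + l
O(y, h) = -480 (O(y, h) = 20 - 4*5³ = 20 - 4*125 = 20 - 500 = -480)
T(M, J) = 2*M*(22 + J) (T(M, J) = (M + (0 + M))*(22 + J) = (M + M)*(22 + J) = (2*M)*(22 + J) = 2*M*(22 + J))
(1890 + T(41, -9))*(-1640 + O(8, 64)) = (1890 + 2*41*(22 - 9))*(-1640 - 480) = (1890 + 2*41*13)*(-2120) = (1890 + 1066)*(-2120) = 2956*(-2120) = -6266720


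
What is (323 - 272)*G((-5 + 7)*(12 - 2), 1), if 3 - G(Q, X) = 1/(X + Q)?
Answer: 1054/7 ≈ 150.57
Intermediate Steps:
G(Q, X) = 3 - 1/(Q + X) (G(Q, X) = 3 - 1/(X + Q) = 3 - 1/(Q + X))
(323 - 272)*G((-5 + 7)*(12 - 2), 1) = (323 - 272)*((-1 + 3*((-5 + 7)*(12 - 2)) + 3*1)/((-5 + 7)*(12 - 2) + 1)) = 51*((-1 + 3*(2*10) + 3)/(2*10 + 1)) = 51*((-1 + 3*20 + 3)/(20 + 1)) = 51*((-1 + 60 + 3)/21) = 51*((1/21)*62) = 51*(62/21) = 1054/7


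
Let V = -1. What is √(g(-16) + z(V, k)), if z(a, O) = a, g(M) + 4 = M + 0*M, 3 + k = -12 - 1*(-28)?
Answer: I*√21 ≈ 4.5826*I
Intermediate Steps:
k = 13 (k = -3 + (-12 - 1*(-28)) = -3 + (-12 + 28) = -3 + 16 = 13)
g(M) = -4 + M (g(M) = -4 + (M + 0*M) = -4 + (M + 0) = -4 + M)
√(g(-16) + z(V, k)) = √((-4 - 16) - 1) = √(-20 - 1) = √(-21) = I*√21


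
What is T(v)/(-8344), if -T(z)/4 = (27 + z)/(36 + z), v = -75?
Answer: 8/13559 ≈ 0.00059001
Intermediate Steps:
T(z) = -4*(27 + z)/(36 + z)
T(v)/(-8344) = (4*(-27 - 1*(-75))/(36 - 75))/(-8344) = (4*(-27 + 75)/(-39))*(-1/8344) = (4*(-1/39)*48)*(-1/8344) = -64/13*(-1/8344) = 8/13559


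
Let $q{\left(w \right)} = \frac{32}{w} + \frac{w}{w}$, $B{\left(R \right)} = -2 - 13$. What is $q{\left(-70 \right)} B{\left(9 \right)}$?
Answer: $- \frac{57}{7} \approx -8.1429$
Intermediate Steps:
$B{\left(R \right)} = -15$ ($B{\left(R \right)} = -2 - 13 = -15$)
$q{\left(w \right)} = 1 + \frac{32}{w}$ ($q{\left(w \right)} = \frac{32}{w} + 1 = 1 + \frac{32}{w}$)
$q{\left(-70 \right)} B{\left(9 \right)} = \frac{32 - 70}{-70} \left(-15\right) = \left(- \frac{1}{70}\right) \left(-38\right) \left(-15\right) = \frac{19}{35} \left(-15\right) = - \frac{57}{7}$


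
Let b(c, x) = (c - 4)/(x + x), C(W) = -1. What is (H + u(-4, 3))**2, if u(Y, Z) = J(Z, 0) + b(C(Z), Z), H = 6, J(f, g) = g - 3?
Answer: 169/36 ≈ 4.6944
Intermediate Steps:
J(f, g) = -3 + g
b(c, x) = (-4 + c)/(2*x) (b(c, x) = (-4 + c)/((2*x)) = (-4 + c)*(1/(2*x)) = (-4 + c)/(2*x))
u(Y, Z) = -3 - 5/(2*Z) (u(Y, Z) = (-3 + 0) + (-4 - 1)/(2*Z) = -3 + (1/2)*(-5)/Z = -3 - 5/(2*Z))
(H + u(-4, 3))**2 = (6 + (-3 - 5/2/3))**2 = (6 + (-3 - 5/2*1/3))**2 = (6 + (-3 - 5/6))**2 = (6 - 23/6)**2 = (13/6)**2 = 169/36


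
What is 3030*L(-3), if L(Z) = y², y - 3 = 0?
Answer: 27270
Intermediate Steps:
y = 3 (y = 3 + 0 = 3)
L(Z) = 9 (L(Z) = 3² = 9)
3030*L(-3) = 3030*9 = 27270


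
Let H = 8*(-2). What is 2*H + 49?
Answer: 17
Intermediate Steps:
H = -16
2*H + 49 = 2*(-16) + 49 = -32 + 49 = 17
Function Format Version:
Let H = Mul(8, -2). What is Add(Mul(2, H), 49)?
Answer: 17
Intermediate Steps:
H = -16
Add(Mul(2, H), 49) = Add(Mul(2, -16), 49) = Add(-32, 49) = 17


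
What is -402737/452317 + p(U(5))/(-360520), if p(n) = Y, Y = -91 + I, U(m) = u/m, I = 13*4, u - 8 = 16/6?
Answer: -2166822431/2433870520 ≈ -0.89028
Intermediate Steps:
u = 32/3 (u = 8 + 16/6 = 8 + 16*(⅙) = 8 + 8/3 = 32/3 ≈ 10.667)
I = 52
U(m) = 32/(3*m)
Y = -39 (Y = -91 + 52 = -39)
p(n) = -39
-402737/452317 + p(U(5))/(-360520) = -402737/452317 - 39/(-360520) = -402737*1/452317 - 39*(-1/360520) = -6011/6751 + 39/360520 = -2166822431/2433870520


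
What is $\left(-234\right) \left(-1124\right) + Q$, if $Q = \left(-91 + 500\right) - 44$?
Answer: $263381$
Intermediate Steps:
$Q = 365$ ($Q = 409 - 44 = 365$)
$\left(-234\right) \left(-1124\right) + Q = \left(-234\right) \left(-1124\right) + 365 = 263016 + 365 = 263381$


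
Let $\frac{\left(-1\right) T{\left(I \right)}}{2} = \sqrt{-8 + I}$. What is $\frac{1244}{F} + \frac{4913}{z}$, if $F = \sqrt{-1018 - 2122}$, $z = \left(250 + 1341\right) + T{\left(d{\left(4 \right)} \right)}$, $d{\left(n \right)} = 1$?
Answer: $\frac{989602 \sqrt{785} + 3856705 i - 1244 i \sqrt{5495}}{785 \left(2 \sqrt{7} + 1591 i\right)} \approx 3.088 - 22.19 i$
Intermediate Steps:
$T{\left(I \right)} = - 2 \sqrt{-8 + I}$
$z = 1591 - 2 i \sqrt{7}$ ($z = \left(250 + 1341\right) - 2 \sqrt{-8 + 1} = 1591 - 2 \sqrt{-7} = 1591 - 2 i \sqrt{7} \approx 1591.0 - 5.2915 i$)
$F = 2 i \sqrt{785}$ ($F = \sqrt{-3140} = 2 i \sqrt{785} \approx 56.036 i$)
$\frac{1244}{F} + \frac{4913}{z} = \frac{1244}{2 i \sqrt{785}} + \frac{4913}{1591 - 2 i \sqrt{7}} = 1244 \left(- \frac{i \sqrt{785}}{1570}\right) + \frac{4913}{1591 - 2 i \sqrt{7}} = - \frac{622 i \sqrt{785}}{785} + \frac{4913}{1591 - 2 i \sqrt{7}} = \frac{4913}{1591 - 2 i \sqrt{7}} - \frac{622 i \sqrt{785}}{785}$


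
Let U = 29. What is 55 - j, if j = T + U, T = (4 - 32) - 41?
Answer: 95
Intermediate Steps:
T = -69 (T = -28 - 41 = -69)
j = -40 (j = -69 + 29 = -40)
55 - j = 55 - 1*(-40) = 55 + 40 = 95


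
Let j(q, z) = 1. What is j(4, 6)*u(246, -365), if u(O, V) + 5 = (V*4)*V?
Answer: 532895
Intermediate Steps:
u(O, V) = -5 + 4*V**2 (u(O, V) = -5 + (V*4)*V = -5 + (4*V)*V = -5 + 4*V**2)
j(4, 6)*u(246, -365) = 1*(-5 + 4*(-365)**2) = 1*(-5 + 4*133225) = 1*(-5 + 532900) = 1*532895 = 532895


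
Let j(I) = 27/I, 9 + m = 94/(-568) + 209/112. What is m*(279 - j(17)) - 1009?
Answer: -102535219/33796 ≈ -3033.9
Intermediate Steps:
m = -58045/7952 (m = -9 + (94/(-568) + 209/112) = -9 + (94*(-1/568) + 209*(1/112)) = -9 + (-47/284 + 209/112) = -9 + 13523/7952 = -58045/7952 ≈ -7.2994)
m*(279 - j(17)) - 1009 = -58045*(279 - 27/17)/7952 - 1009 = -58045/7952*4716/17 - 1009 = -68435055/33796 - 1009 = -102535219/33796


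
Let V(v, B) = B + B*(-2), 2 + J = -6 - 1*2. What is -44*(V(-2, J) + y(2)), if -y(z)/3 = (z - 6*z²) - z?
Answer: -3608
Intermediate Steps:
y(z) = 18*z² (y(z) = -3*((z - 6*z²) - z) = -(-18)*z² = 18*z²)
J = -10 (J = -2 + (-6 - 1*2) = -2 + (-6 - 2) = -2 - 8 = -10)
V(v, B) = -B (V(v, B) = B - 2*B = -B)
-44*(V(-2, J) + y(2)) = -44*(-1*(-10) + 18*2²) = -44*(10 + 18*4) = -44*(10 + 72) = -44*82 = -3608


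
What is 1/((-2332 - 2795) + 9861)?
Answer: 1/4734 ≈ 0.00021124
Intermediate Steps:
1/((-2332 - 2795) + 9861) = 1/(-5127 + 9861) = 1/4734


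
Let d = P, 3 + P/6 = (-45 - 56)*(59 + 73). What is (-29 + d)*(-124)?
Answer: 9924836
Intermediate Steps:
P = -80010 (P = -18 + 6*((-45 - 56)*(59 + 73)) = -18 + 6*(-101*132) = -18 + 6*(-13332) = -18 - 79992 = -80010)
d = -80010
(-29 + d)*(-124) = (-29 - 80010)*(-124) = -80039*(-124) = 9924836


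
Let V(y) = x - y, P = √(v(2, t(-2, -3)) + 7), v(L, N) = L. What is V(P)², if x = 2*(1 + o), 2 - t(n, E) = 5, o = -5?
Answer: 121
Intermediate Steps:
t(n, E) = -3 (t(n, E) = 2 - 1*5 = 2 - 5 = -3)
x = -8 (x = 2*(1 - 5) = 2*(-4) = -8)
P = 3 (P = √(2 + 7) = √9 = 3)
V(y) = -8 - y
V(P)² = (-8 - 1*3)² = (-8 - 3)² = (-11)² = 121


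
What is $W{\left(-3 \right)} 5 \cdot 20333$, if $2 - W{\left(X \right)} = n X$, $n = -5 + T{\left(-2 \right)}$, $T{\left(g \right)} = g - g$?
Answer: $-1321645$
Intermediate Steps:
$T{\left(g \right)} = 0$
$n = -5$ ($n = -5 + 0 = -5$)
$W{\left(X \right)} = 2 + 5 X$ ($W{\left(X \right)} = 2 - - 5 X = 2 + 5 X$)
$W{\left(-3 \right)} 5 \cdot 20333 = \left(2 + 5 \left(-3\right)\right) 5 \cdot 20333 = \left(2 - 15\right) 5 \cdot 20333 = \left(-13\right) 5 \cdot 20333 = \left(-65\right) 20333 = -1321645$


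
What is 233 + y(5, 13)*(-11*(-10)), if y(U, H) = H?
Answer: 1663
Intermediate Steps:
233 + y(5, 13)*(-11*(-10)) = 233 + 13*(-11*(-10)) = 233 + 13*110 = 233 + 1430 = 1663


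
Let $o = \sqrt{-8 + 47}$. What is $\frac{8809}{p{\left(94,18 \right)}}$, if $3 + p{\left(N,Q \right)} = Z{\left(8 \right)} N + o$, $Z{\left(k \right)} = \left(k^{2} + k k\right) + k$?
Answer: $\frac{112587829}{163353922} - \frac{8809 \sqrt{39}}{163353922} \approx 0.68889$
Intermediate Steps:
$Z{\left(k \right)} = k + 2 k^{2}$ ($Z{\left(k \right)} = \left(k^{2} + k^{2}\right) + k = 2 k^{2} + k = k + 2 k^{2}$)
$o = \sqrt{39} \approx 6.245$
$p{\left(N,Q \right)} = -3 + \sqrt{39} + 136 N$ ($p{\left(N,Q \right)} = -3 + \left(8 \left(1 + 2 \cdot 8\right) N + \sqrt{39}\right) = -3 + \left(8 \left(1 + 16\right) N + \sqrt{39}\right) = -3 + \left(8 \cdot 17 N + \sqrt{39}\right) = -3 + \left(136 N + \sqrt{39}\right) = -3 + \left(\sqrt{39} + 136 N\right) = -3 + \sqrt{39} + 136 N$)
$\frac{8809}{p{\left(94,18 \right)}} = \frac{8809}{-3 + \sqrt{39} + 136 \cdot 94} = \frac{8809}{-3 + \sqrt{39} + 12784} = \frac{8809}{12781 + \sqrt{39}}$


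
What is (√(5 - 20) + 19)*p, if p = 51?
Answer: 969 + 51*I*√15 ≈ 969.0 + 197.52*I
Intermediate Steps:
(√(5 - 20) + 19)*p = (√(5 - 20) + 19)*51 = (√(-15) + 19)*51 = (I*√15 + 19)*51 = (19 + I*√15)*51 = 969 + 51*I*√15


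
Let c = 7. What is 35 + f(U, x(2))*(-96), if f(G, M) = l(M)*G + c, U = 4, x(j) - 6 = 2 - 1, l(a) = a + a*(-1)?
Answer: -637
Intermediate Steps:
l(a) = 0 (l(a) = a - a = 0)
x(j) = 7 (x(j) = 6 + (2 - 1) = 6 + 1 = 7)
f(G, M) = 7 (f(G, M) = 0*G + 7 = 0 + 7 = 7)
35 + f(U, x(2))*(-96) = 35 + 7*(-96) = 35 - 672 = -637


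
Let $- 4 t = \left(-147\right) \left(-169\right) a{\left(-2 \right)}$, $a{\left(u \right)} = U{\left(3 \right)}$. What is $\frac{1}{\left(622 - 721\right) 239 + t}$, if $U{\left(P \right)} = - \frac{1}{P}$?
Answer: $- \frac{4}{86363} \approx -4.6316 \cdot 10^{-5}$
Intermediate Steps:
$a{\left(u \right)} = - \frac{1}{3}$
$t = \frac{8281}{4}$ ($t = - \frac{\left(-147\right) \left(-169\right) \left(- \frac{1}{3}\right)}{4} = - \frac{24843 \left(- \frac{1}{3}\right)}{4} = \left(- \frac{1}{4}\right) \left(-8281\right) = \frac{8281}{4} \approx 2070.3$)
$\frac{1}{\left(622 - 721\right) 239 + t} = \frac{1}{\left(622 - 721\right) 239 + \frac{8281}{4}} = \frac{1}{\left(-99\right) 239 + \frac{8281}{4}} = \frac{1}{-23661 + \frac{8281}{4}} = \frac{1}{- \frac{86363}{4}} = - \frac{4}{86363}$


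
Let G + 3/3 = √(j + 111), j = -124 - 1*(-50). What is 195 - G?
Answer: 196 - √37 ≈ 189.92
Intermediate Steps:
j = -74 (j = -124 + 50 = -74)
G = -1 + √37 (G = -1 + √(-74 + 111) = -1 + √37 ≈ 5.0828)
195 - G = 195 - (-1 + √37) = 195 + (1 - √37) = 196 - √37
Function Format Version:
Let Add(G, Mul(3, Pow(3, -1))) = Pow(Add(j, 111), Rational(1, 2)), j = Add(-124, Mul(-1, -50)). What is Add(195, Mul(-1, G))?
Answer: Add(196, Mul(-1, Pow(37, Rational(1, 2)))) ≈ 189.92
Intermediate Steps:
j = -74 (j = Add(-124, 50) = -74)
G = Add(-1, Pow(37, Rational(1, 2))) (G = Add(-1, Pow(Add(-74, 111), Rational(1, 2))) = Add(-1, Pow(37, Rational(1, 2))) ≈ 5.0828)
Add(195, Mul(-1, G)) = Add(195, Mul(-1, Add(-1, Pow(37, Rational(1, 2))))) = Add(195, Add(1, Mul(-1, Pow(37, Rational(1, 2))))) = Add(196, Mul(-1, Pow(37, Rational(1, 2))))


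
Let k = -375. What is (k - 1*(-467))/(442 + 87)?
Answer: 4/23 ≈ 0.17391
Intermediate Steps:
(k - 1*(-467))/(442 + 87) = (-375 - 1*(-467))/(442 + 87) = (-375 + 467)/529 = 92*(1/529) = 4/23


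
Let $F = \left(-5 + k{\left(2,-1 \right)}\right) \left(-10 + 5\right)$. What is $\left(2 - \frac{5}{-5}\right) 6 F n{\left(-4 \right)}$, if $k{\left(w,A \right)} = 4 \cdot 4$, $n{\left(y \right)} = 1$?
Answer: $-990$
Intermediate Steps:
$k{\left(w,A \right)} = 16$
$F = -55$ ($F = \left(-5 + 16\right) \left(-10 + 5\right) = 11 \left(-5\right) = -55$)
$\left(2 - \frac{5}{-5}\right) 6 F n{\left(-4 \right)} = \left(2 - \frac{5}{-5}\right) 6 \left(-55\right) 1 = \left(2 - -1\right) 6 \left(-55\right) 1 = \left(2 + 1\right) 6 \left(-55\right) 1 = 3 \cdot 6 \left(-55\right) 1 = 18 \left(-55\right) 1 = \left(-990\right) 1 = -990$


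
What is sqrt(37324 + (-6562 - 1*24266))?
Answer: 4*sqrt(406) ≈ 80.598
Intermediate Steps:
sqrt(37324 + (-6562 - 1*24266)) = sqrt(37324 + (-6562 - 24266)) = sqrt(37324 - 30828) = sqrt(6496) = 4*sqrt(406)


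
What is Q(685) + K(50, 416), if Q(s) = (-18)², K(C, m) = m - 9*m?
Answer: -3004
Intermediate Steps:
K(C, m) = -8*m
Q(s) = 324
Q(685) + K(50, 416) = 324 - 8*416 = 324 - 3328 = -3004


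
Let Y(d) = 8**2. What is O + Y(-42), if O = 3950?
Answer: 4014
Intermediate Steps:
Y(d) = 64
O + Y(-42) = 3950 + 64 = 4014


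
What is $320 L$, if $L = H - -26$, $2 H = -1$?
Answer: $8160$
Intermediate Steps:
$H = - \frac{1}{2}$ ($H = \frac{1}{2} \left(-1\right) = - \frac{1}{2} \approx -0.5$)
$L = \frac{51}{2}$ ($L = - \frac{1}{2} - -26 = - \frac{1}{2} + 26 = \frac{51}{2} \approx 25.5$)
$320 L = 320 \cdot \frac{51}{2} = 8160$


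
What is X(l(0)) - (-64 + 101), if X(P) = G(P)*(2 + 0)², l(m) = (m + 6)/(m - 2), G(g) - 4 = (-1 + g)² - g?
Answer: 55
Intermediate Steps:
G(g) = 4 + (-1 + g)² - g (G(g) = 4 + ((-1 + g)² - g) = 4 + (-1 + g)² - g)
l(m) = (6 + m)/(-2 + m)
X(P) = 16 - 4*P + 4*(-1 + P)² (X(P) = (4 + (-1 + P)² - P)*(2 + 0)² = (4 + (-1 + P)² - P)*2² = (4 + (-1 + P)² - P)*4 = 16 - 4*P + 4*(-1 + P)²)
X(l(0)) - (-64 + 101) = (16 - 4*(6 + 0)/(-2 + 0) + 4*(-1 + (6 + 0)/(-2 + 0))²) - (-64 + 101) = (16 - 4*6/(-2) + 4*(-1 + 6/(-2))²) - 1*37 = (16 - (-2)*6 + 4*(-1 - ½*6)²) - 37 = (16 - 4*(-3) + 4*(-1 - 3)²) - 37 = (16 + 12 + 4*(-4)²) - 37 = (16 + 12 + 4*16) - 37 = (16 + 12 + 64) - 37 = 92 - 37 = 55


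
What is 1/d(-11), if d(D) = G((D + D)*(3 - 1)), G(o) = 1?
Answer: 1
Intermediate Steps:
d(D) = 1
1/d(-11) = 1/1 = 1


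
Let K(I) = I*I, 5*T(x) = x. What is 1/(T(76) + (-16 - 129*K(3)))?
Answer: -5/5809 ≈ -0.00086073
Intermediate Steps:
T(x) = x/5
K(I) = I²
1/(T(76) + (-16 - 129*K(3))) = 1/((⅕)*76 + (-16 - 129*3²)) = 1/(76/5 + (-16 - 129*9)) = 1/(76/5 + (-16 - 1161)) = 1/(76/5 - 1177) = 1/(-5809/5) = -5/5809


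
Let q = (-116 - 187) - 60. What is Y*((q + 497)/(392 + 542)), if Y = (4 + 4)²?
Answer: 4288/467 ≈ 9.1820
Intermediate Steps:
q = -363 (q = -303 - 60 = -363)
Y = 64 (Y = 8² = 64)
Y*((q + 497)/(392 + 542)) = 64*((-363 + 497)/(392 + 542)) = 64*(134/934) = 64*(134*(1/934)) = 64*(67/467) = 4288/467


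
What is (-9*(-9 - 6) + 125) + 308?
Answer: 568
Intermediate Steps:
(-9*(-9 - 6) + 125) + 308 = (-9*(-15) + 125) + 308 = (135 + 125) + 308 = 260 + 308 = 568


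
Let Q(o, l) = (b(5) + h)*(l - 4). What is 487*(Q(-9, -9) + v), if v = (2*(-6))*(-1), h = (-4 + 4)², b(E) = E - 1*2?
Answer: -13149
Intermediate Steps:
b(E) = -2 + E (b(E) = E - 2 = -2 + E)
h = 0 (h = 0² = 0)
v = 12 (v = -12*(-1) = 12)
Q(o, l) = -12 + 3*l (Q(o, l) = ((-2 + 5) + 0)*(l - 4) = (3 + 0)*(-4 + l) = 3*(-4 + l) = -12 + 3*l)
487*(Q(-9, -9) + v) = 487*((-12 + 3*(-9)) + 12) = 487*((-12 - 27) + 12) = 487*(-39 + 12) = 487*(-27) = -13149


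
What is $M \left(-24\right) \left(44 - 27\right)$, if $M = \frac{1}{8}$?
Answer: $-51$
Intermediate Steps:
$M = \frac{1}{8} \approx 0.125$
$M \left(-24\right) \left(44 - 27\right) = \frac{1}{8} \left(-24\right) \left(44 - 27\right) = \left(-3\right) 17 = -51$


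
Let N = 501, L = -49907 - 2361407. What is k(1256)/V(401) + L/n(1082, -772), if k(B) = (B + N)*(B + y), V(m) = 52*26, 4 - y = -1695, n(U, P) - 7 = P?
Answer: 425407459/60840 ≈ 6992.2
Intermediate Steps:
n(U, P) = 7 + P
L = -2411314
y = 1699 (y = 4 - 1*(-1695) = 4 + 1695 = 1699)
V(m) = 1352
k(B) = (501 + B)*(1699 + B) (k(B) = (B + 501)*(B + 1699) = (501 + B)*(1699 + B))
k(1256)/V(401) + L/n(1082, -772) = (851199 + 1256² + 2200*1256)/1352 - 2411314/(7 - 772) = (851199 + 1577536 + 2763200)*(1/1352) - 2411314/(-765) = 5191935*(1/1352) - 2411314*(-1/765) = 5191935/1352 + 141842/45 = 425407459/60840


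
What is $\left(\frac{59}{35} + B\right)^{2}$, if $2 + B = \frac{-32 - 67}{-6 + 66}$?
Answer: $\frac{3025}{784} \approx 3.8584$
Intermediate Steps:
$B = - \frac{73}{20}$ ($B = -2 + \frac{-32 - 67}{-6 + 66} = -2 - \frac{99}{60} = -2 - \frac{33}{20} = - \frac{73}{20} \approx -3.65$)
$\left(\frac{59}{35} + B\right)^{2} = \left(\frac{59}{35} - \frac{73}{20}\right)^{2} = \left(- \frac{55}{28}\right)^{2} = \frac{3025}{784}$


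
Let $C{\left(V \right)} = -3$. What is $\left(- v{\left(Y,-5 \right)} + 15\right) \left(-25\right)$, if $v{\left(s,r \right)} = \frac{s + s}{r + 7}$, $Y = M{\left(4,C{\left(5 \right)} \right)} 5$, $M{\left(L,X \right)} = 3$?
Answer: $0$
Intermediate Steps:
$Y = 15$ ($Y = 3 \cdot 5 = 15$)
$v{\left(s,r \right)} = \frac{2 s}{7 + r}$
$\left(- v{\left(Y,-5 \right)} + 15\right) \left(-25\right) = \left(- \frac{2 \cdot 15}{7 - 5} + 15\right) \left(-25\right) = \left(- \frac{2 \cdot 15}{2} + 15\right) \left(-25\right) = \left(\left(-1\right) 15 + 15\right) \left(-25\right) = \left(-15 + 15\right) \left(-25\right) = 0 \left(-25\right) = 0$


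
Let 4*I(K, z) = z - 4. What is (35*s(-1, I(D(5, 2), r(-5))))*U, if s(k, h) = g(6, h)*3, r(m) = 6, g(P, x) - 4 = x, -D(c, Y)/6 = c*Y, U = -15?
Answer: -14175/2 ≈ -7087.5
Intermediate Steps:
D(c, Y) = -6*Y*c (D(c, Y) = -6*c*Y = -6*Y*c)
g(P, x) = 4 + x
I(K, z) = -1 + z/4 (I(K, z) = (z - 4)/4 = (-4 + z)/4 = -1 + z/4)
s(k, h) = 12 + 3*h (s(k, h) = (4 + h)*3 = 12 + 3*h)
(35*s(-1, I(D(5, 2), r(-5))))*U = (35*(12 + 3*(-1 + (¼)*6)))*(-15) = (35*(12 + 3*(-1 + 3/2)))*(-15) = (35*(12 + 3*(½)))*(-15) = (35*(12 + 3/2))*(-15) = (35*(27/2))*(-15) = (945/2)*(-15) = -14175/2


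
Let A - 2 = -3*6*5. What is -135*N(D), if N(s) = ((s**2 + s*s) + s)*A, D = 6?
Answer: 926640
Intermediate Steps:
A = -88 (A = 2 - 3*6*5 = 2 - 18*5 = 2 - 90 = -88)
N(s) = -176*s**2 - 88*s (N(s) = ((s**2 + s*s) + s)*(-88) = ((s**2 + s**2) + s)*(-88) = (2*s**2 + s)*(-88) = (s + 2*s**2)*(-88) = -176*s**2 - 88*s)
-135*N(D) = -(-11880)*6*(1 + 2*6) = -(-11880)*6*(1 + 12) = -(-11880)*6*13 = -135*(-6864) = 926640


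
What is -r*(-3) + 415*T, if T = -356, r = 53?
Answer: -147581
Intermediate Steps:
-r*(-3) + 415*T = -1*53*(-3) + 415*(-356) = -53*(-3) - 147740 = 159 - 147740 = -147581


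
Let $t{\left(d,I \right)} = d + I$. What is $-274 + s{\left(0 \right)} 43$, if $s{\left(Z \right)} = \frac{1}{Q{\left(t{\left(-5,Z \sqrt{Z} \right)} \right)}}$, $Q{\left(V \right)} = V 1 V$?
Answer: $- \frac{6807}{25} \approx -272.28$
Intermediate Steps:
$t{\left(d,I \right)} = I + d$
$Q{\left(V \right)} = V^{2}$ ($Q{\left(V \right)} = V V = V^{2}$)
$s{\left(Z \right)} = \frac{1}{\left(-5 + Z^{\frac{3}{2}}\right)^{2}}$ ($s{\left(Z \right)} = \frac{1}{\left(Z \sqrt{Z} - 5\right)^{2}} = \frac{1}{\left(Z^{\frac{3}{2}} - 5\right)^{2}} = \frac{1}{\left(-5 + Z^{\frac{3}{2}}\right)^{2}}$)
$-274 + s{\left(0 \right)} 43 = -274 + \frac{1}{\left(-5 + 0^{\frac{3}{2}}\right)^{2}} \cdot 43 = -274 + \frac{1}{\left(-5 + 0\right)^{2}} \cdot 43 = -274 + \frac{1}{25} \cdot 43 = -274 + \frac{43}{25} = - \frac{6807}{25}$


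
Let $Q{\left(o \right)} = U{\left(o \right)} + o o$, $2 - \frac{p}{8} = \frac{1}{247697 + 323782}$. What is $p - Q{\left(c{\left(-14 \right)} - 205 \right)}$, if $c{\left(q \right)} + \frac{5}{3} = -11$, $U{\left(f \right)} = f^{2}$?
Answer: $- \frac{162428428306}{1714437} \approx -94742.0$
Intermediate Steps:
$c{\left(q \right)} = - \frac{38}{3}$ ($c{\left(q \right)} = - \frac{5}{3} - 11 = - \frac{38}{3}$)
$p = \frac{9143656}{571479}$ ($p = 16 - \frac{8}{247697 + 323782} = 16 - \frac{8}{571479} = \frac{9143656}{571479} \approx 16.0$)
$Q{\left(o \right)} = 2 o^{2}$ ($Q{\left(o \right)} = o^{2} + o o = o^{2} + o^{2} = 2 o^{2}$)
$p - Q{\left(c{\left(-14 \right)} - 205 \right)} = \frac{9143656}{571479} - 2 \left(- \frac{38}{3} - 205\right)^{2} = \frac{9143656}{571479} - 2 \left(- \frac{653}{3}\right)^{2} = \frac{9143656}{571479} - 2 \cdot \frac{426409}{9} = \frac{9143656}{571479} - \frac{852818}{9} = - \frac{162428428306}{1714437}$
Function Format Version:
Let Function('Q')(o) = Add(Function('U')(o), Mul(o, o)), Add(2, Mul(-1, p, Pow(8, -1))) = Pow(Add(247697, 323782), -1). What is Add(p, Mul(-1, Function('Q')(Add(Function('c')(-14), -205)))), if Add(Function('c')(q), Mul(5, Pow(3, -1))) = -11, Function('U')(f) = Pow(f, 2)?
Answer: Rational(-162428428306, 1714437) ≈ -94742.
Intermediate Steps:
Function('c')(q) = Rational(-38, 3) (Function('c')(q) = Add(Rational(-5, 3), -11) = Rational(-38, 3))
p = Rational(9143656, 571479) (p = Add(16, Mul(-8, Pow(Add(247697, 323782), -1))) = Add(16, Mul(-8, Pow(571479, -1))) = Add(16, Mul(-8, Rational(1, 571479))) = Add(16, Rational(-8, 571479)) = Rational(9143656, 571479) ≈ 16.000)
Function('Q')(o) = Mul(2, Pow(o, 2)) (Function('Q')(o) = Add(Pow(o, 2), Mul(o, o)) = Add(Pow(o, 2), Pow(o, 2)) = Mul(2, Pow(o, 2)))
Add(p, Mul(-1, Function('Q')(Add(Function('c')(-14), -205)))) = Add(Rational(9143656, 571479), Mul(-1, Mul(2, Pow(Add(Rational(-38, 3), -205), 2)))) = Add(Rational(9143656, 571479), Mul(-1, Mul(2, Pow(Rational(-653, 3), 2)))) = Add(Rational(9143656, 571479), Mul(-1, Mul(2, Rational(426409, 9)))) = Add(Rational(9143656, 571479), Mul(-1, Rational(852818, 9))) = Add(Rational(9143656, 571479), Rational(-852818, 9)) = Rational(-162428428306, 1714437)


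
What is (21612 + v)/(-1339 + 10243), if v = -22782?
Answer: -195/1484 ≈ -0.13140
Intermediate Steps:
(21612 + v)/(-1339 + 10243) = (21612 - 22782)/(-1339 + 10243) = -1170/8904 = -1170*1/8904 = -195/1484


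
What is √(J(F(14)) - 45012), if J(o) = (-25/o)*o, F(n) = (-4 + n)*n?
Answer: I*√45037 ≈ 212.22*I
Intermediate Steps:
F(n) = n*(-4 + n)
J(o) = -25
√(J(F(14)) - 45012) = √(-25 - 45012) = √(-45037) = I*√45037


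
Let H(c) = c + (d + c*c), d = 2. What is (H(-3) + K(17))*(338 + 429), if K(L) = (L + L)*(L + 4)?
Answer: 553774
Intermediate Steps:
K(L) = 2*L*(4 + L) (K(L) = (2*L)*(4 + L) = 2*L*(4 + L))
H(c) = 2 + c + c² (H(c) = c + (2 + c*c) = c + (2 + c²) = 2 + c + c²)
(H(-3) + K(17))*(338 + 429) = ((2 - 3 + (-3)²) + 2*17*(4 + 17))*(338 + 429) = ((2 - 3 + 9) + 2*17*21)*767 = (8 + 714)*767 = 722*767 = 553774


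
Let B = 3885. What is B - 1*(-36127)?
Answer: 40012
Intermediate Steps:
B - 1*(-36127) = 3885 - 1*(-36127) = 3885 + 36127 = 40012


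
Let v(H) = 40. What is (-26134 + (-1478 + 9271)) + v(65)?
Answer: -18301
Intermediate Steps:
(-26134 + (-1478 + 9271)) + v(65) = (-26134 + (-1478 + 9271)) + 40 = (-26134 + 7793) + 40 = -18341 + 40 = -18301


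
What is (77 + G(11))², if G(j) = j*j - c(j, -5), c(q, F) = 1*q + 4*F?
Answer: 42849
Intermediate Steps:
c(q, F) = q + 4*F
G(j) = 20 + j² - j (G(j) = j*j - (j + 4*(-5)) = j² - (j - 20) = j² - (-20 + j) = j² + (20 - j) = 20 + j² - j)
(77 + G(11))² = (77 + (20 + 11² - 1*11))² = (77 + (20 + 121 - 11))² = (77 + 130)² = 207² = 42849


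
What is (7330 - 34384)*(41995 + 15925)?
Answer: -1566967680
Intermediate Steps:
(7330 - 34384)*(41995 + 15925) = -27054*57920 = -1566967680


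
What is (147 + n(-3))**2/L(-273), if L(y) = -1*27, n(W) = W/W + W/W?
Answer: -22201/27 ≈ -822.26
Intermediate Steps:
n(W) = 2 (n(W) = 1 + 1 = 2)
L(y) = -27
(147 + n(-3))**2/L(-273) = (147 + 2)**2/(-27) = 149**2*(-1/27) = 22201*(-1/27) = -22201/27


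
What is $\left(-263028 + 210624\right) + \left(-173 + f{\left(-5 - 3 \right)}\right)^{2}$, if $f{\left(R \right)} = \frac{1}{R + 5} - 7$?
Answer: $- \frac{178955}{9} \approx -19884.0$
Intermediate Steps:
$f{\left(R \right)} = -7 + \frac{1}{5 + R}$ ($f{\left(R \right)} = \frac{1}{5 + R} - 7 = -7 + \frac{1}{5 + R}$)
$\left(-263028 + 210624\right) + \left(-173 + f{\left(-5 - 3 \right)}\right)^{2} = \left(-263028 + 210624\right) + \left(-173 + \frac{-34 - 7 \left(-5 - 3\right)}{5 - 8}\right)^{2} = -52404 + \left(-173 + \frac{-34 - 7 \left(-5 - 3\right)}{5 - 8}\right)^{2} = -52404 + \left(-173 + \frac{-34 - -56}{5 - 8}\right)^{2} = -52404 + \left(-173 + \frac{-34 + 56}{-3}\right)^{2} = -52404 + \left(-173 - \frac{22}{3}\right)^{2} = -52404 + \left(- \frac{541}{3}\right)^{2} = -52404 + \frac{292681}{9} = - \frac{178955}{9}$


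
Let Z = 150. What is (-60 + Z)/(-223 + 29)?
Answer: -45/97 ≈ -0.46392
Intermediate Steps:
(-60 + Z)/(-223 + 29) = (-60 + 150)/(-223 + 29) = 90/(-194) = 90*(-1/194) = -45/97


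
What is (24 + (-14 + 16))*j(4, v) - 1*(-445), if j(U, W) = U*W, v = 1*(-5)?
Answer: -75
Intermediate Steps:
v = -5
(24 + (-14 + 16))*j(4, v) - 1*(-445) = (24 + (-14 + 16))*(4*(-5)) - 1*(-445) = (24 + 2)*(-20) + 445 = 26*(-20) + 445 = -520 + 445 = -75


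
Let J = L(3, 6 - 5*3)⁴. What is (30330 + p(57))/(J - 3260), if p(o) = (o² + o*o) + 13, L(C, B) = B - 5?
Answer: 36841/35156 ≈ 1.0479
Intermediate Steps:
L(C, B) = -5 + B
p(o) = 13 + 2*o² (p(o) = (o² + o²) + 13 = 2*o² + 13 = 13 + 2*o²)
J = 38416 (J = (-5 + (6 - 5*3))⁴ = (-5 + (6 - 15))⁴ = (-5 - 9)⁴ = (-14)⁴ = 38416)
(30330 + p(57))/(J - 3260) = (30330 + (13 + 2*57²))/(38416 - 3260) = (30330 + (13 + 2*3249))/35156 = (30330 + (13 + 6498))*(1/35156) = (30330 + 6511)*(1/35156) = 36841*(1/35156) = 36841/35156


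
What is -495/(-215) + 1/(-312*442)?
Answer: 13652453/5929872 ≈ 2.3023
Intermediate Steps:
-495/(-215) + 1/(-312*442) = -495*(-1/215) - 1/312*1/442 = 99/43 - 1/137904 = 13652453/5929872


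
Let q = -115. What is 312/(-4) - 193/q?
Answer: -8777/115 ≈ -76.322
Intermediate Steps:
312/(-4) - 193/q = 312/(-4) - 193/(-115) = 312*(-¼) - 193*(-1/115) = -78 + 193/115 = -8777/115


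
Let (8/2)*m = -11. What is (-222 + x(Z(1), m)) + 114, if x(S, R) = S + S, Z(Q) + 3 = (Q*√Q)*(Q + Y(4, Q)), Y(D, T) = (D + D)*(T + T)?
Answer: -80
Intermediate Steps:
m = -11/4 (m = (¼)*(-11) = -11/4 ≈ -2.7500)
Y(D, T) = 4*D*T (Y(D, T) = (2*D)*(2*T) = 4*D*T)
Z(Q) = -3 + 17*Q^(5/2) (Z(Q) = -3 + (Q*√Q)*(Q + 4*4*Q) = -3 + Q^(3/2)*(Q + 16*Q) = -3 + Q^(3/2)*(17*Q) = -3 + 17*Q^(5/2))
x(S, R) = 2*S
(-222 + x(Z(1), m)) + 114 = (-222 + 2*(-3 + 17*1^(5/2))) + 114 = (-222 + 2*(-3 + 17*1)) + 114 = (-222 + 2*(-3 + 17)) + 114 = (-222 + 2*14) + 114 = (-222 + 28) + 114 = -194 + 114 = -80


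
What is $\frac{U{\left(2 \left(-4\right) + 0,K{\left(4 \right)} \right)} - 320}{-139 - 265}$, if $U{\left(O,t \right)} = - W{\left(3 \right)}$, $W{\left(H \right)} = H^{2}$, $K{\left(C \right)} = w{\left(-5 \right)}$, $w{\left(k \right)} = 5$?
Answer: $\frac{329}{404} \approx 0.81436$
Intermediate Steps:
$K{\left(C \right)} = 5$
$U{\left(O,t \right)} = -9$ ($U{\left(O,t \right)} = - 3^{2} = \left(-1\right) 9 = -9$)
$\frac{U{\left(2 \left(-4\right) + 0,K{\left(4 \right)} \right)} - 320}{-139 - 265} = \frac{-9 - 320}{-139 - 265} = - \frac{329}{-404} = \left(-329\right) \left(- \frac{1}{404}\right) = \frac{329}{404}$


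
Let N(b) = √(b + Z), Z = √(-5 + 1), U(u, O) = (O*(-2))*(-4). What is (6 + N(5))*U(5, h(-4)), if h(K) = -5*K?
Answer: 960 + 160*√(5 + 2*I) ≈ 1324.6 + 70.215*I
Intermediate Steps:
U(u, O) = 8*O (U(u, O) = -2*O*(-4) = 8*O)
Z = 2*I (Z = √(-4) = 2*I ≈ 2.0*I)
N(b) = √(b + 2*I)
(6 + N(5))*U(5, h(-4)) = (6 + √(5 + 2*I))*(8*(-5*(-4))) = (6 + √(5 + 2*I))*(8*20) = (6 + √(5 + 2*I))*160 = 960 + 160*√(5 + 2*I)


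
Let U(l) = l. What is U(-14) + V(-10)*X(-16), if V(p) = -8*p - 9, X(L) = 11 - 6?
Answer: 341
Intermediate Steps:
X(L) = 5
V(p) = -9 - 8*p
U(-14) + V(-10)*X(-16) = -14 + (-9 - 8*(-10))*5 = -14 + (-9 + 80)*5 = -14 + 71*5 = -14 + 355 = 341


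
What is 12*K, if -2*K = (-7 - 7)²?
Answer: -1176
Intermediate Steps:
K = -98 (K = -(-7 - 7)²/2 = -½*(-14)² = -½*196 = -98)
12*K = 12*(-98) = -1176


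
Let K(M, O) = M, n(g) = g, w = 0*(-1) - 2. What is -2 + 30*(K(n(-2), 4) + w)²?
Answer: 478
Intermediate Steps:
w = -2 (w = 0 - 2 = -2)
-2 + 30*(K(n(-2), 4) + w)² = -2 + 30*(-2 - 2)² = -2 + 30*(-4)² = -2 + 30*16 = -2 + 480 = 478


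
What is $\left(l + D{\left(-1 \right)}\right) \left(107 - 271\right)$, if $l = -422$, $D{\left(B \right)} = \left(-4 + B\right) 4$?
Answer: $72488$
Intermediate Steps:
$D{\left(B \right)} = -16 + 4 B$
$\left(l + D{\left(-1 \right)}\right) \left(107 - 271\right) = \left(-422 + \left(-16 + 4 \left(-1\right)\right)\right) \left(107 - 271\right) = \left(-422 - 20\right) \left(-164\right) = \left(-442\right) \left(-164\right) = 72488$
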